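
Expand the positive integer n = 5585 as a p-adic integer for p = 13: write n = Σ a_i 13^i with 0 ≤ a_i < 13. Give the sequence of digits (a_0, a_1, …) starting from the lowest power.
(a_0, a_1, …) = (8, 0, 7, 2)

Repeated division by 13 gives the digits low-to-high: 5585 = 8 + 7·13^2 + 2·13^3. Digit sequence: (8, 0, 7, 2).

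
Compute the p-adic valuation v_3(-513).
v_3(-513) = 3

v_3(n) is the largest exponent k such that 3^k divides n. Factor out: -513 = -3^3 · 19. (Sign doesn't affect v_p.) So v_3(-513) = 3.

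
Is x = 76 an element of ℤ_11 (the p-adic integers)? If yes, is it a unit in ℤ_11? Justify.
x ∈ ℤ_11^× (unit); v_11(x) = 0

ℤ_11 = {x ∈ ℚ_11 : v_11(x) ≥ 0} and ℤ_11^× = {x ∈ ℤ_11 : v_11(x) = 0}. Here v_11(76) = v_11(num) − v_11(den) = 0; compare against these criteria.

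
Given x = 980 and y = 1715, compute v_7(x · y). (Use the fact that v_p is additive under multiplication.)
v_7(1680700) = 5

v_p(x) = 2 (factor: 980 = 7^2 · 20); v_p(y) = 3 (factor: 1715 = 7^3 · 5). Additivity: v_p(xy) = v_p(x) + v_p(y) = 2 + 3 = 5. (Direct check: xy = 1680700 = 7^5 · (100).)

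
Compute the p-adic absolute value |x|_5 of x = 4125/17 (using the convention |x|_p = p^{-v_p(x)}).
|4125/17|_5 = 1/125

Step 1 — compute v_5(x) by factoring powers of 5 out of the numerator and denominator: v_5(4125/17) = 3. Step 2 — apply |x|_p = p^{-v_p(x)} = 5^{-3} = 1/125.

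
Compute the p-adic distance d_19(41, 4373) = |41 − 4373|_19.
d_19(41, 4373) = 1/361

Step 1 — x − y = 41 − 4373 = -4332. Step 2 — v_19(-4332) = 2 (factor: -4332 = −(19^2 · 12); the sign does not affect v_p). Step 3 — |x − y|_19 = 19^{-2} = 1/361.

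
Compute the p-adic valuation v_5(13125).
v_5(13125) = 4

v_5(n) is the largest exponent k such that 5^k divides n. Factor out: 13125 = 5^4 · 21. (Sign doesn't affect v_p.) So v_5(13125) = 4.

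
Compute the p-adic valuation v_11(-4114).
v_11(-4114) = 2

v_11(n) is the largest exponent k such that 11^k divides n. Factor out: -4114 = -11^2 · 34. (Sign doesn't affect v_p.) So v_11(-4114) = 2.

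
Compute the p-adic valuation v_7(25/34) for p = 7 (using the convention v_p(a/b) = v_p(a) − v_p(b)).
v_7(25/34) = 0

Factor powers of 7 from the numerator and denominator of the reduced fraction: 25 = 7^0 · 25 and 34 = 7^0 · 34. Apply v_p(a/b) = v_p(a) − v_p(b): v_7(25/34) = 0 − 0 = 0.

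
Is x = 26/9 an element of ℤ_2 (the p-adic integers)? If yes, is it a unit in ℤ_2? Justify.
x ∈ ℤ_2 but not a unit; v_2(x) = 1 > 0

ℤ_2 = {x ∈ ℚ_2 : v_2(x) ≥ 0} and ℤ_2^× = {x ∈ ℤ_2 : v_2(x) = 0}. Here v_2(26/9) = v_2(num) − v_2(den) = 1; compare against these criteria.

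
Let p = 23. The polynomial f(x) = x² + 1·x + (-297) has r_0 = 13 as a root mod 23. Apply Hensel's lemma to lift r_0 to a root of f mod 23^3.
r_2 = 1761 (mod 12167)

Hensel: r_{i+1} = r_i − f(r_i)·(f′(r_i))^{-1} mod 23^{i+2}, f′(x) = 2x + 1. Iterate:
  r_0 = 13 (mod 23)
  r_1 = 174 (mod 529)
  r_2 = 1761 (mod 12167)
Final: r = 1761 satisfies f(r) ≡ 0 mod 23^3.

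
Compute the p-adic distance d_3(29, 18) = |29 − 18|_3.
d_3(29, 18) = 1

Step 1 — x − y = 29 − 18 = 11. Step 2 — v_3(11) = 0 (factor: 11 = (3^0 · 11); the sign does not affect v_p). Step 3 — |x − y|_3 = 3^{0} = 1.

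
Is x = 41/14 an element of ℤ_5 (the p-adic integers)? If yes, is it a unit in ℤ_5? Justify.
x ∈ ℤ_5^× (unit); v_5(x) = 0

ℤ_5 = {x ∈ ℚ_5 : v_5(x) ≥ 0} and ℤ_5^× = {x ∈ ℤ_5 : v_5(x) = 0}. Here v_5(41/14) = v_5(num) − v_5(den) = 0; compare against these criteria.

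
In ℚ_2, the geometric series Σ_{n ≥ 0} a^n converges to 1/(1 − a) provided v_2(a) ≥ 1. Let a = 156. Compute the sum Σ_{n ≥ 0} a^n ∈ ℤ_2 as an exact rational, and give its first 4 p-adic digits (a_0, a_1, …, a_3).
Σ a^n = 1/(1 − a) = -1/155;  first 4 digits = (1, 0, 1, 1)

v_2(a) = 2 ≥ 1, so the series converges in ℤ_2 to 1/(1 − a) = 1/(1 − 156) = -1/155. Expand this rational in ℤ_2: compute digits iteratively via d_i = x_i mod 2, x_{i+1} = (x_i − d_i)/2. The first 4 digits are (1, 0, 1, 1).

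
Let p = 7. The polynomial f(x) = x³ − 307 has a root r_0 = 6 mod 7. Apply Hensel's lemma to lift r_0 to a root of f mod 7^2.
r_1 = 20 (mod 49)

Hensel: r_{i+1} = r_i − f(r_i)/f′(r_i) mod 7^{i+2}, where f′(x) = 3x². Iterate:
  r_0 = 6 (mod 7)
  r_1 = 20 (mod 49)
Final: r = 20 with f(r) ≡ 0 mod 7^2.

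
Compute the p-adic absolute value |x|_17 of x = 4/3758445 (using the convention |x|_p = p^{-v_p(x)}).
|4/3758445|_17 = 83521

Step 1 — compute v_17(x) by factoring powers of 17 out of the numerator and denominator: v_17(4/3758445) = -4. Step 2 — apply |x|_p = p^{-v_p(x)} = 17^{4} = 83521.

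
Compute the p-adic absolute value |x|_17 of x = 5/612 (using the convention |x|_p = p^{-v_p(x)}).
|5/612|_17 = 17

Step 1 — compute v_17(x) by factoring powers of 17 out of the numerator and denominator: v_17(5/612) = -1. Step 2 — apply |x|_p = p^{-v_p(x)} = 17^{1} = 17.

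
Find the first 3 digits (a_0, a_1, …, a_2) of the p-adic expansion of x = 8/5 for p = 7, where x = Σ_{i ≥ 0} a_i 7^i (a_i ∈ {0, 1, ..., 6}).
(a_0, …, a_2) = (3, 4, 5)

v_7(8/5) = 0 (numerator and denominator both coprime to 7), so x ∈ ℤ_7^×. Compute digits iteratively via a_i = x_i mod 7, x_{i+1} = (x_i − a_i)/7, with x_0 = x:
  x_0 = 8/5;  a_0 = 3;  x_1 = (x_0 − 3)/7 = -1/5
  x_1 = -1/5;  a_1 = 4;  x_2 = (x_1 − 4)/7 = -3/5
  x_2 = -3/5;  a_2 = 5;  x_3 = (x_2 − 5)/7 = -4/5
Digits: (3, 4, 5).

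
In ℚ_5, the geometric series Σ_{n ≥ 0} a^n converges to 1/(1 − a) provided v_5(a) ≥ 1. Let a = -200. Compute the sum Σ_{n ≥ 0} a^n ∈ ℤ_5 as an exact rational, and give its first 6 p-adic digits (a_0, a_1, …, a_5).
Σ a^n = 1/(1 − a) = 1/201;  first 6 digits = (1, 0, 2, 3, 3, 2)

v_5(a) = 2 ≥ 1, so the series converges in ℤ_5 to 1/(1 − a) = 1/(1 − (-200)) = 1/201. Expand this rational in ℤ_5: compute digits iteratively via d_i = x_i mod 5, x_{i+1} = (x_i − d_i)/5. The first 6 digits are (1, 0, 2, 3, 3, 2).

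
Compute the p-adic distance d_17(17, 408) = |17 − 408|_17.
d_17(17, 408) = 1/17

Step 1 — x − y = 17 − 408 = -391. Step 2 — v_17(-391) = 1 (factor: -391 = −(17^1 · 23); the sign does not affect v_p). Step 3 — |x − y|_17 = 17^{-1} = 1/17.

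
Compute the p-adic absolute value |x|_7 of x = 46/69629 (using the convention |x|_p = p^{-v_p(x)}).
|46/69629|_7 = 2401

Step 1 — compute v_7(x) by factoring powers of 7 out of the numerator and denominator: v_7(46/69629) = -4. Step 2 — apply |x|_p = p^{-v_p(x)} = 7^{4} = 2401.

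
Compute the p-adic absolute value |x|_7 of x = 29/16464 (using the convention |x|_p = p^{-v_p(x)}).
|29/16464|_7 = 343

Step 1 — compute v_7(x) by factoring powers of 7 out of the numerator and denominator: v_7(29/16464) = -3. Step 2 — apply |x|_p = p^{-v_p(x)} = 7^{3} = 343.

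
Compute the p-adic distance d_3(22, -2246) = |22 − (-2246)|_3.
d_3(22, -2246) = 1/81

Step 1 — x − y = 22 − (-2246) = 2268. Step 2 — v_3(2268) = 4 (factor: 2268 = (3^4 · 28); the sign does not affect v_p). Step 3 — |x − y|_3 = 3^{-4} = 1/81.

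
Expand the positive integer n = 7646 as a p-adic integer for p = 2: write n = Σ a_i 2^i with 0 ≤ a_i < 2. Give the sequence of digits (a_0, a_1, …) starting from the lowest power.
(a_0, a_1, …) = (0, 1, 1, 1, 1, 0, 1, 1, 1, 0, 1, 1, 1)

Repeated division by 2 gives the digits low-to-high: 7646 = 1·2^1 + 1·2^2 + 1·2^3 + 1·2^4 + 1·2^6 + 1·2^7 + 1·2^8 + 1·2^10 + 1·2^11 + 1·2^12. Digit sequence: (0, 1, 1, 1, 1, 0, 1, 1, 1, 0, 1, 1, 1).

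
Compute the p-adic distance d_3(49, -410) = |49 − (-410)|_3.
d_3(49, -410) = 1/27

Step 1 — x − y = 49 − (-410) = 459. Step 2 — v_3(459) = 3 (factor: 459 = (3^3 · 17); the sign does not affect v_p). Step 3 — |x − y|_3 = 3^{-3} = 1/27.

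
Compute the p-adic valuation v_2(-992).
v_2(-992) = 5

v_2(n) is the largest exponent k such that 2^k divides n. Factor out: -992 = -2^5 · 31. (Sign doesn't affect v_p.) So v_2(-992) = 5.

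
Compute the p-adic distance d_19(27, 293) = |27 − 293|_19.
d_19(27, 293) = 1/19

Step 1 — x − y = 27 − 293 = -266. Step 2 — v_19(-266) = 1 (factor: -266 = −(19^1 · 14); the sign does not affect v_p). Step 3 — |x − y|_19 = 19^{-1} = 1/19.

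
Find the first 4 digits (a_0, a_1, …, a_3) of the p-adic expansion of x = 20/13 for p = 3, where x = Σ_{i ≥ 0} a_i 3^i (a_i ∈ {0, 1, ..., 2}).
(a_0, …, a_3) = (2, 1, 1, 0)

v_3(20/13) = 0 (numerator and denominator both coprime to 3), so x ∈ ℤ_3^×. Compute digits iteratively via a_i = x_i mod 3, x_{i+1} = (x_i − a_i)/3, with x_0 = x:
  x_0 = 20/13;  a_0 = 2;  x_1 = (x_0 − 2)/3 = -2/13
  x_1 = -2/13;  a_1 = 1;  x_2 = (x_1 − 1)/3 = -5/13
  x_2 = -5/13;  a_2 = 1;  x_3 = (x_2 − 1)/3 = -6/13
  x_3 = -6/13;  a_3 = 0;  x_4 = (x_3 − 0)/3 = -2/13
Digits: (2, 1, 1, 0).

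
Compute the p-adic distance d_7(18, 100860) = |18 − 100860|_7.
d_7(18, 100860) = 1/16807

Step 1 — x − y = 18 − 100860 = -100842. Step 2 — v_7(-100842) = 5 (factor: -100842 = −(7^5 · 6); the sign does not affect v_p). Step 3 — |x − y|_7 = 7^{-5} = 1/16807.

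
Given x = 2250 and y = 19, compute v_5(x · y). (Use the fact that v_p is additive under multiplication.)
v_5(42750) = 3

v_p(x) = 3 (factor: 2250 = 5^3 · 18); v_p(y) = 0 (factor: 19 = 5^0 · 19). Additivity: v_p(xy) = v_p(x) + v_p(y) = 3 + 0 = 3. (Direct check: xy = 42750 = 5^3 · (342).)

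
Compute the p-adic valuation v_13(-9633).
v_13(-9633) = 2

v_13(n) is the largest exponent k such that 13^k divides n. Factor out: -9633 = -13^2 · 57. (Sign doesn't affect v_p.) So v_13(-9633) = 2.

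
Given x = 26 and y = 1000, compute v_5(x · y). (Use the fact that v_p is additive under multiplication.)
v_5(26000) = 3

v_p(x) = 0 (factor: 26 = 5^0 · 26); v_p(y) = 3 (factor: 1000 = 5^3 · 8). Additivity: v_p(xy) = v_p(x) + v_p(y) = 0 + 3 = 3. (Direct check: xy = 26000 = 5^3 · (208).)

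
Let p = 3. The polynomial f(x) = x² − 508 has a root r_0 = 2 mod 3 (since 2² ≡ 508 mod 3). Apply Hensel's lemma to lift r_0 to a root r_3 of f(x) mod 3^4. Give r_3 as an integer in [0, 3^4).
r_3 = 47 (mod 81)

Hensel's recurrence: r_{i+1} = r_i − f(r_i)·(f′(r_i))^{-1} mod 3^{i+2}, with f′(x) = 2x. Iterate:
  r_0 = 2 (mod 3)
  r_1 = 2 (mod 9)
  r_2 = 20 (mod 27)
  r_3 = 47 (mod 81)
Final: r_3 = 47, and one checks f(r_3) ≡ 0 mod 3^4.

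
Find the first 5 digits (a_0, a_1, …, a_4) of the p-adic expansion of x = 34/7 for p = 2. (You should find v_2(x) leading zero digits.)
(a_0, …, a_4) = (0, 1, 1, 1, 0)

v_2(34/7) = 1, so a_0 = ... = a_0 = 0. Factor out: x = 2^1 · u with u = 17/7 a unit in ℤ_2. Expand u iteratively via a_{v+i} = u_i mod 2, u_{i+1} = (u_i − a_{v+i})/2:
  u_0 = 17/7;  a_1 = 1;  u_1 = (u_0 − 1)/2 = 5/7
  u_1 = 5/7;  a_2 = 1;  u_2 = (u_1 − 1)/2 = -1/7
  u_2 = -1/7;  a_3 = 1;  u_3 = (u_2 − 1)/2 = -4/7
  u_3 = -4/7;  a_4 = 0;  u_4 = (u_3 − 0)/2 = -2/7
Digits: (0, 1, 1, 1, 0).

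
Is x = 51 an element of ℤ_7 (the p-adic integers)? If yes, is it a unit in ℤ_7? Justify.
x ∈ ℤ_7^× (unit); v_7(x) = 0

ℤ_7 = {x ∈ ℚ_7 : v_7(x) ≥ 0} and ℤ_7^× = {x ∈ ℤ_7 : v_7(x) = 0}. Here v_7(51) = v_7(num) − v_7(den) = 0; compare against these criteria.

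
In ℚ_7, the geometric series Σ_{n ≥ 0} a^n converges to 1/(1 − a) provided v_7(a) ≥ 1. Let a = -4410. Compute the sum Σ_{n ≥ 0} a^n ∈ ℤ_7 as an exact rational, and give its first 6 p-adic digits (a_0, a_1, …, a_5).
Σ a^n = 1/(1 − a) = 1/4411;  first 6 digits = (1, 0, 1, 1, 6, 1)

v_7(a) = 2 ≥ 1, so the series converges in ℤ_7 to 1/(1 − a) = 1/(1 − (-4410)) = 1/4411. Expand this rational in ℤ_7: compute digits iteratively via d_i = x_i mod 7, x_{i+1} = (x_i − d_i)/7. The first 6 digits are (1, 0, 1, 1, 6, 1).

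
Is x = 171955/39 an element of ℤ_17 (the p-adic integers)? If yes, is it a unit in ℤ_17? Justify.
x ∈ ℤ_17 but not a unit; v_17(x) = 3 > 0

ℤ_17 = {x ∈ ℚ_17 : v_17(x) ≥ 0} and ℤ_17^× = {x ∈ ℤ_17 : v_17(x) = 0}. Here v_17(171955/39) = v_17(num) − v_17(den) = 3; compare against these criteria.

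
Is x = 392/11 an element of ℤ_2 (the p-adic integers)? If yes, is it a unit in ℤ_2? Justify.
x ∈ ℤ_2 but not a unit; v_2(x) = 3 > 0

ℤ_2 = {x ∈ ℚ_2 : v_2(x) ≥ 0} and ℤ_2^× = {x ∈ ℤ_2 : v_2(x) = 0}. Here v_2(392/11) = v_2(num) − v_2(den) = 3; compare against these criteria.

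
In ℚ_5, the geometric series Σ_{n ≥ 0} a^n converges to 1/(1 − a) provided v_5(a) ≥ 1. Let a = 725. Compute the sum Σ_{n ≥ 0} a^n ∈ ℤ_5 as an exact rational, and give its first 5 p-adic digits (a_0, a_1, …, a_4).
Σ a^n = 1/(1 − a) = -1/724;  first 5 digits = (1, 0, 4, 0, 2)

v_5(a) = 2 ≥ 1, so the series converges in ℤ_5 to 1/(1 − a) = 1/(1 − 725) = -1/724. Expand this rational in ℤ_5: compute digits iteratively via d_i = x_i mod 5, x_{i+1} = (x_i − d_i)/5. The first 5 digits are (1, 0, 4, 0, 2).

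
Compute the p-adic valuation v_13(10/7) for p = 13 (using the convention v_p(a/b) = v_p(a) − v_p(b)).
v_13(10/7) = 0

Factor powers of 13 from the numerator and denominator of the reduced fraction: 10 = 13^0 · 10 and 7 = 13^0 · 7. Apply v_p(a/b) = v_p(a) − v_p(b): v_13(10/7) = 0 − 0 = 0.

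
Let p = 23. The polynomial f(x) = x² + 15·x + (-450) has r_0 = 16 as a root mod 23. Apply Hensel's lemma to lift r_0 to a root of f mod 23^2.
r_1 = 499 (mod 529)

Hensel: r_{i+1} = r_i − f(r_i)·(f′(r_i))^{-1} mod 23^{i+2}, f′(x) = 2x + 15. Iterate:
  r_0 = 16 (mod 23)
  r_1 = 499 (mod 529)
Final: r = 499 satisfies f(r) ≡ 0 mod 23^2.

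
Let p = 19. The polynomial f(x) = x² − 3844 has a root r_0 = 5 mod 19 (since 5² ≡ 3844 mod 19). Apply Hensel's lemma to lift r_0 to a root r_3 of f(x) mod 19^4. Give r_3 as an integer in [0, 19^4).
r_3 = 62 (mod 130321)

Hensel's recurrence: r_{i+1} = r_i − f(r_i)·(f′(r_i))^{-1} mod 19^{i+2}, with f′(x) = 2x. Iterate:
  r_0 = 5 (mod 19)
  r_1 = 62 (mod 361)
  r_2 = 62 (mod 6859)
  r_3 = 62 (mod 130321)
Final: r_3 = 62, and one checks f(r_3) ≡ 0 mod 19^4.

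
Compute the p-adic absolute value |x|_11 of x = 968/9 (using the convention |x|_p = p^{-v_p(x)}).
|968/9|_11 = 1/121

Step 1 — compute v_11(x) by factoring powers of 11 out of the numerator and denominator: v_11(968/9) = 2. Step 2 — apply |x|_p = p^{-v_p(x)} = 11^{-2} = 1/121.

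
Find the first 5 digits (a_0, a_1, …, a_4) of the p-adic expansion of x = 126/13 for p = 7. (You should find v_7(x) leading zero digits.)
(a_0, …, a_4) = (0, 3, 3, 6, 5)

v_7(126/13) = 1, so a_0 = ... = a_0 = 0. Factor out: x = 7^1 · u with u = 18/13 a unit in ℤ_7. Expand u iteratively via a_{v+i} = u_i mod 7, u_{i+1} = (u_i − a_{v+i})/7:
  u_0 = 18/13;  a_1 = 3;  u_1 = (u_0 − 3)/7 = -3/13
  u_1 = -3/13;  a_2 = 3;  u_2 = (u_1 − 3)/7 = -6/13
  u_2 = -6/13;  a_3 = 6;  u_3 = (u_2 − 6)/7 = -12/13
  u_3 = -12/13;  a_4 = 5;  u_4 = (u_3 − 5)/7 = -11/13
Digits: (0, 3, 3, 6, 5).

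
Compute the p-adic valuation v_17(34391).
v_17(34391) = 3

v_17(n) is the largest exponent k such that 17^k divides n. Factor out: 34391 = 17^3 · 7. (Sign doesn't affect v_p.) So v_17(34391) = 3.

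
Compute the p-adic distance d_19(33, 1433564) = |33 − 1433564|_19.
d_19(33, 1433564) = 1/130321

Step 1 — x − y = 33 − 1433564 = -1433531. Step 2 — v_19(-1433531) = 4 (factor: -1433531 = −(19^4 · 11); the sign does not affect v_p). Step 3 — |x − y|_19 = 19^{-4} = 1/130321.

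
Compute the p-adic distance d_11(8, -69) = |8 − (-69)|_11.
d_11(8, -69) = 1/11

Step 1 — x − y = 8 − (-69) = 77. Step 2 — v_11(77) = 1 (factor: 77 = (11^1 · 7); the sign does not affect v_p). Step 3 — |x − y|_11 = 11^{-1} = 1/11.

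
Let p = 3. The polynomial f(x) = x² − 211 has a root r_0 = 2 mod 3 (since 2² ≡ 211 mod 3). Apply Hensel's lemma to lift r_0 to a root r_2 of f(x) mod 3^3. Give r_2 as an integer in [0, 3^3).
r_2 = 20 (mod 27)

Hensel's recurrence: r_{i+1} = r_i − f(r_i)·(f′(r_i))^{-1} mod 3^{i+2}, with f′(x) = 2x. Iterate:
  r_0 = 2 (mod 3)
  r_1 = 2 (mod 9)
  r_2 = 20 (mod 27)
Final: r_2 = 20, and one checks f(r_2) ≡ 0 mod 3^3.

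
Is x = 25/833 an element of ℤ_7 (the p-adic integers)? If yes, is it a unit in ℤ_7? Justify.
x ∉ ℤ_7 (v_7(x) = -2 < 0)

ℤ_7 = {x ∈ ℚ_7 : v_7(x) ≥ 0} and ℤ_7^× = {x ∈ ℤ_7 : v_7(x) = 0}. Here v_7(25/833) = v_7(num) − v_7(den) = -2; compare against these criteria.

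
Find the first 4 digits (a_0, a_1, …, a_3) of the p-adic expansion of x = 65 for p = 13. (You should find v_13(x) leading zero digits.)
(a_0, …, a_3) = (0, 5, 0, 0)

v_13(65) = 1, so a_0 = ... = a_0 = 0. Factor out: x = 13^1 · u with u = 5 a unit in ℤ_13. Expand u iteratively via a_{v+i} = u_i mod 13, u_{i+1} = (u_i − a_{v+i})/13:
  u_0 = 5;  a_1 = 5;  u_1 = (u_0 − 5)/13 = 0
  u_1 = 0;  a_2 = 0;  u_2 = (u_1 − 0)/13 = 0
  u_2 = 0;  a_3 = 0;  u_3 = (u_2 − 0)/13 = 0
Digits: (0, 5, 0, 0).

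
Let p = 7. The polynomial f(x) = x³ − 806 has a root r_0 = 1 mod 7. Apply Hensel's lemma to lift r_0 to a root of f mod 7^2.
r_1 = 8 (mod 49)

Hensel: r_{i+1} = r_i − f(r_i)/f′(r_i) mod 7^{i+2}, where f′(x) = 3x². Iterate:
  r_0 = 1 (mod 7)
  r_1 = 8 (mod 49)
Final: r = 8 with f(r) ≡ 0 mod 7^2.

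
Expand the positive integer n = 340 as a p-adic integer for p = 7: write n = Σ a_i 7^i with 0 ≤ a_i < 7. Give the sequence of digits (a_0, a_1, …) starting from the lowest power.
(a_0, a_1, …) = (4, 6, 6)

Repeated division by 7 gives the digits low-to-high: 340 = 4 + 6·7^1 + 6·7^2. Digit sequence: (4, 6, 6).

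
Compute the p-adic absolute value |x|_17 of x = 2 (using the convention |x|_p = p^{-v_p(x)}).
|2|_17 = 1

Step 1 — compute v_17(x) by factoring powers of 17 out of the numerator and denominator: v_17(2) = 0. Step 2 — apply |x|_p = p^{-v_p(x)} = 17^{0} = 1.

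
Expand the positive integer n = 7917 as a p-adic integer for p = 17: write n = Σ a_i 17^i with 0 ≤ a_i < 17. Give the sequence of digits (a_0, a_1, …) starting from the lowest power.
(a_0, a_1, …) = (12, 6, 10, 1)

Repeated division by 17 gives the digits low-to-high: 7917 = 12 + 6·17^1 + 10·17^2 + 1·17^3. Digit sequence: (12, 6, 10, 1).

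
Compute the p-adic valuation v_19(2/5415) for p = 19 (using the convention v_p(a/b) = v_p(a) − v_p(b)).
v_19(2/5415) = -2

Factor powers of 19 from the numerator and denominator of the reduced fraction: 2 = 19^0 · 2 and 5415 = 19^2 · 15. Apply v_p(a/b) = v_p(a) − v_p(b): v_19(2/5415) = 0 − 2 = -2.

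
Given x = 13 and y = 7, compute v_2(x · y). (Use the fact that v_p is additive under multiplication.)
v_2(91) = 0

v_p(x) = 0 (factor: 13 = 2^0 · 13); v_p(y) = 0 (factor: 7 = 2^0 · 7). Additivity: v_p(xy) = v_p(x) + v_p(y) = 0 + 0 = 0. (Direct check: xy = 91 = 2^0 · (91).)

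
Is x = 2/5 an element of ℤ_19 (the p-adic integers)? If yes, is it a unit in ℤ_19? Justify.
x ∈ ℤ_19^× (unit); v_19(x) = 0

ℤ_19 = {x ∈ ℚ_19 : v_19(x) ≥ 0} and ℤ_19^× = {x ∈ ℤ_19 : v_19(x) = 0}. Here v_19(2/5) = v_19(num) − v_19(den) = 0; compare against these criteria.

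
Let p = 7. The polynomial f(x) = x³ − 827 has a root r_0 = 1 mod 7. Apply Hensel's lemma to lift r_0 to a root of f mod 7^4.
r_3 = 1338 (mod 2401)

Hensel: r_{i+1} = r_i − f(r_i)/f′(r_i) mod 7^{i+2}, where f′(x) = 3x². Iterate:
  r_0 = 1 (mod 7)
  r_1 = 15 (mod 49)
  r_2 = 309 (mod 343)
  r_3 = 1338 (mod 2401)
Final: r = 1338 with f(r) ≡ 0 mod 7^4.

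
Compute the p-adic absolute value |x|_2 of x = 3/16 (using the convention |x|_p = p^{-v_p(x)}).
|3/16|_2 = 16

Step 1 — compute v_2(x) by factoring powers of 2 out of the numerator and denominator: v_2(3/16) = -4. Step 2 — apply |x|_p = p^{-v_p(x)} = 2^{4} = 16.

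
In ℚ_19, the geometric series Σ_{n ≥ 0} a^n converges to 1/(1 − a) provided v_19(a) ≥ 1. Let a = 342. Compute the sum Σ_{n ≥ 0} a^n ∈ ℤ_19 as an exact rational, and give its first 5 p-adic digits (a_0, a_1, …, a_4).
Σ a^n = 1/(1 − a) = -1/341;  first 5 digits = (1, 18, 1, 16, 4)

v_19(a) = 1 ≥ 1, so the series converges in ℤ_19 to 1/(1 − a) = 1/(1 − 342) = -1/341. Expand this rational in ℤ_19: compute digits iteratively via d_i = x_i mod 19, x_{i+1} = (x_i − d_i)/19. The first 5 digits are (1, 18, 1, 16, 4).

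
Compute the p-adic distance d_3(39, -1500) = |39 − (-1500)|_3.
d_3(39, -1500) = 1/81

Step 1 — x − y = 39 − (-1500) = 1539. Step 2 — v_3(1539) = 4 (factor: 1539 = (3^4 · 19); the sign does not affect v_p). Step 3 — |x − y|_3 = 3^{-4} = 1/81.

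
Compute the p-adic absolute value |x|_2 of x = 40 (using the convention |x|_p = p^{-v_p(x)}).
|40|_2 = 1/8

Step 1 — compute v_2(x) by factoring powers of 2 out of the numerator and denominator: v_2(40) = 3. Step 2 — apply |x|_p = p^{-v_p(x)} = 2^{-3} = 1/8.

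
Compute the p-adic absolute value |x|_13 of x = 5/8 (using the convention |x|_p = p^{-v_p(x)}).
|5/8|_13 = 1

Step 1 — compute v_13(x) by factoring powers of 13 out of the numerator and denominator: v_13(5/8) = 0. Step 2 — apply |x|_p = p^{-v_p(x)} = 13^{0} = 1.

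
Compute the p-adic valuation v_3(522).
v_3(522) = 2

v_3(n) is the largest exponent k such that 3^k divides n. Factor out: 522 = 3^2 · 58. (Sign doesn't affect v_p.) So v_3(522) = 2.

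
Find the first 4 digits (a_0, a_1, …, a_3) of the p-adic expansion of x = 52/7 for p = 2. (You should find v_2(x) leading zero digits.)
(a_0, …, a_3) = (0, 0, 1, 1)

v_2(52/7) = 2, so a_0 = ... = a_1 = 0. Factor out: x = 2^2 · u with u = 13/7 a unit in ℤ_2. Expand u iteratively via a_{v+i} = u_i mod 2, u_{i+1} = (u_i − a_{v+i})/2:
  u_0 = 13/7;  a_2 = 1;  u_1 = (u_0 − 1)/2 = 3/7
  u_1 = 3/7;  a_3 = 1;  u_2 = (u_1 − 1)/2 = -2/7
Digits: (0, 0, 1, 1).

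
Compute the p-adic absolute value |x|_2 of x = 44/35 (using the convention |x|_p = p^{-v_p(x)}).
|44/35|_2 = 1/4

Step 1 — compute v_2(x) by factoring powers of 2 out of the numerator and denominator: v_2(44/35) = 2. Step 2 — apply |x|_p = p^{-v_p(x)} = 2^{-2} = 1/4.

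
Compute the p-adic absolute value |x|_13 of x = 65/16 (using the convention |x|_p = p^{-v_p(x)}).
|65/16|_13 = 1/13

Step 1 — compute v_13(x) by factoring powers of 13 out of the numerator and denominator: v_13(65/16) = 1. Step 2 — apply |x|_p = p^{-v_p(x)} = 13^{-1} = 1/13.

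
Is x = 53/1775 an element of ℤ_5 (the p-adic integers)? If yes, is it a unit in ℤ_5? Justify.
x ∉ ℤ_5 (v_5(x) = -2 < 0)

ℤ_5 = {x ∈ ℚ_5 : v_5(x) ≥ 0} and ℤ_5^× = {x ∈ ℤ_5 : v_5(x) = 0}. Here v_5(53/1775) = v_5(num) − v_5(den) = -2; compare against these criteria.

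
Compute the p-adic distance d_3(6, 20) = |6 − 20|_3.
d_3(6, 20) = 1

Step 1 — x − y = 6 − 20 = -14. Step 2 — v_3(-14) = 0 (factor: -14 = −(3^0 · 14); the sign does not affect v_p). Step 3 — |x − y|_3 = 3^{0} = 1.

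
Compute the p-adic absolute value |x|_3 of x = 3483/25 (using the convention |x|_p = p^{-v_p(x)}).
|3483/25|_3 = 1/81

Step 1 — compute v_3(x) by factoring powers of 3 out of the numerator and denominator: v_3(3483/25) = 4. Step 2 — apply |x|_p = p^{-v_p(x)} = 3^{-4} = 1/81.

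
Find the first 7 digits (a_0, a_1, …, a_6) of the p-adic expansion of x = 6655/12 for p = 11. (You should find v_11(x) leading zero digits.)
(a_0, …, a_6) = (0, 0, 0, 5, 6, 4, 6)

v_11(6655/12) = 3, so a_0 = ... = a_2 = 0. Factor out: x = 11^3 · u with u = 5/12 a unit in ℤ_11. Expand u iteratively via a_{v+i} = u_i mod 11, u_{i+1} = (u_i − a_{v+i})/11:
  u_0 = 5/12;  a_3 = 5;  u_1 = (u_0 − 5)/11 = -5/12
  u_1 = -5/12;  a_4 = 6;  u_2 = (u_1 − 6)/11 = -7/12
  u_2 = -7/12;  a_5 = 4;  u_3 = (u_2 − 4)/11 = -5/12
  u_3 = -5/12;  a_6 = 6;  u_4 = (u_3 − 6)/11 = -7/12
Digits: (0, 0, 0, 5, 6, 4, 6).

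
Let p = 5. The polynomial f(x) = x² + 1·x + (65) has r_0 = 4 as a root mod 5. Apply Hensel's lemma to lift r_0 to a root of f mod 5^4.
r_3 = 414 (mod 625)

Hensel: r_{i+1} = r_i − f(r_i)·(f′(r_i))^{-1} mod 5^{i+2}, f′(x) = 2x + 1. Iterate:
  r_0 = 4 (mod 5)
  r_1 = 14 (mod 25)
  r_2 = 39 (mod 125)
  r_3 = 414 (mod 625)
Final: r = 414 satisfies f(r) ≡ 0 mod 5^4.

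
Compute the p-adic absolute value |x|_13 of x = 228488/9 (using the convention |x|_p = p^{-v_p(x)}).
|228488/9|_13 = 1/28561

Step 1 — compute v_13(x) by factoring powers of 13 out of the numerator and denominator: v_13(228488/9) = 4. Step 2 — apply |x|_p = p^{-v_p(x)} = 13^{-4} = 1/28561.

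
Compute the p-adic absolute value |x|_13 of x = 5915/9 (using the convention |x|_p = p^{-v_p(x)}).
|5915/9|_13 = 1/169

Step 1 — compute v_13(x) by factoring powers of 13 out of the numerator and denominator: v_13(5915/9) = 2. Step 2 — apply |x|_p = p^{-v_p(x)} = 13^{-2} = 1/169.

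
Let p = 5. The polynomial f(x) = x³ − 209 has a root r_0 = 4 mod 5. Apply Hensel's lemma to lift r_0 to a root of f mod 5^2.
r_1 = 19 (mod 25)

Hensel: r_{i+1} = r_i − f(r_i)/f′(r_i) mod 5^{i+2}, where f′(x) = 3x². Iterate:
  r_0 = 4 (mod 5)
  r_1 = 19 (mod 25)
Final: r = 19 with f(r) ≡ 0 mod 5^2.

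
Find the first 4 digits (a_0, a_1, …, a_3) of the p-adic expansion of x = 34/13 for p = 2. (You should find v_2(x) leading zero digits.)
(a_0, …, a_3) = (0, 1, 0, 1)

v_2(34/13) = 1, so a_0 = ... = a_0 = 0. Factor out: x = 2^1 · u with u = 17/13 a unit in ℤ_2. Expand u iteratively via a_{v+i} = u_i mod 2, u_{i+1} = (u_i − a_{v+i})/2:
  u_0 = 17/13;  a_1 = 1;  u_1 = (u_0 − 1)/2 = 2/13
  u_1 = 2/13;  a_2 = 0;  u_2 = (u_1 − 0)/2 = 1/13
  u_2 = 1/13;  a_3 = 1;  u_3 = (u_2 − 1)/2 = -6/13
Digits: (0, 1, 0, 1).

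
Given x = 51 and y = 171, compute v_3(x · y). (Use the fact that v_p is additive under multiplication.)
v_3(8721) = 3

v_p(x) = 1 (factor: 51 = 3^1 · 17); v_p(y) = 2 (factor: 171 = 3^2 · 19). Additivity: v_p(xy) = v_p(x) + v_p(y) = 1 + 2 = 3. (Direct check: xy = 8721 = 3^3 · (323).)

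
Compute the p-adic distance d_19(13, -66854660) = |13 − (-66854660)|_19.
d_19(13, -66854660) = 1/2476099

Step 1 — x − y = 13 − (-66854660) = 66854673. Step 2 — v_19(66854673) = 5 (factor: 66854673 = (19^5 · 27); the sign does not affect v_p). Step 3 — |x − y|_19 = 19^{-5} = 1/2476099.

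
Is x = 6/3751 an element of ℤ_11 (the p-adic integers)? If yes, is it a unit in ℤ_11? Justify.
x ∉ ℤ_11 (v_11(x) = -2 < 0)

ℤ_11 = {x ∈ ℚ_11 : v_11(x) ≥ 0} and ℤ_11^× = {x ∈ ℤ_11 : v_11(x) = 0}. Here v_11(6/3751) = v_11(num) − v_11(den) = -2; compare against these criteria.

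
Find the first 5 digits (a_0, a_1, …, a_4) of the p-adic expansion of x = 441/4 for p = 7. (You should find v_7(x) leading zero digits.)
(a_0, …, a_4) = (0, 0, 4, 5, 1)

v_7(441/4) = 2, so a_0 = ... = a_1 = 0. Factor out: x = 7^2 · u with u = 9/4 a unit in ℤ_7. Expand u iteratively via a_{v+i} = u_i mod 7, u_{i+1} = (u_i − a_{v+i})/7:
  u_0 = 9/4;  a_2 = 4;  u_1 = (u_0 − 4)/7 = -1/4
  u_1 = -1/4;  a_3 = 5;  u_2 = (u_1 − 5)/7 = -3/4
  u_2 = -3/4;  a_4 = 1;  u_3 = (u_2 − 1)/7 = -1/4
Digits: (0, 0, 4, 5, 1).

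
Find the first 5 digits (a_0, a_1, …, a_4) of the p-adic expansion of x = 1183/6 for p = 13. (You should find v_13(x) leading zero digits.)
(a_0, …, a_4) = (0, 0, 12, 10, 10)

v_13(1183/6) = 2, so a_0 = ... = a_1 = 0. Factor out: x = 13^2 · u with u = 7/6 a unit in ℤ_13. Expand u iteratively via a_{v+i} = u_i mod 13, u_{i+1} = (u_i − a_{v+i})/13:
  u_0 = 7/6;  a_2 = 12;  u_1 = (u_0 − 12)/13 = -5/6
  u_1 = -5/6;  a_3 = 10;  u_2 = (u_1 − 10)/13 = -5/6
  u_2 = -5/6;  a_4 = 10;  u_3 = (u_2 − 10)/13 = -5/6
Digits: (0, 0, 12, 10, 10).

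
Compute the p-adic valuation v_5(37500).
v_5(37500) = 5

v_5(n) is the largest exponent k such that 5^k divides n. Factor out: 37500 = 5^5 · 12. (Sign doesn't affect v_p.) So v_5(37500) = 5.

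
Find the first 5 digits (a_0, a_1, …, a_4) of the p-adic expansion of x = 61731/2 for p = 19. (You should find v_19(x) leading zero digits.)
(a_0, …, a_4) = (0, 0, 0, 14, 9)

v_19(61731/2) = 3, so a_0 = ... = a_2 = 0. Factor out: x = 19^3 · u with u = 9/2 a unit in ℤ_19. Expand u iteratively via a_{v+i} = u_i mod 19, u_{i+1} = (u_i − a_{v+i})/19:
  u_0 = 9/2;  a_3 = 14;  u_1 = (u_0 − 14)/19 = -1/2
  u_1 = -1/2;  a_4 = 9;  u_2 = (u_1 − 9)/19 = -1/2
Digits: (0, 0, 0, 14, 9).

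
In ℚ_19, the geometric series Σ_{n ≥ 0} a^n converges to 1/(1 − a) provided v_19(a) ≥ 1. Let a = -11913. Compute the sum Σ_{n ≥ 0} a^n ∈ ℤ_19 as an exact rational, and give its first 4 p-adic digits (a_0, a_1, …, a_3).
Σ a^n = 1/(1 − a) = 1/11914;  first 4 digits = (1, 0, 5, 17)

v_19(a) = 2 ≥ 1, so the series converges in ℤ_19 to 1/(1 − a) = 1/(1 − (-11913)) = 1/11914. Expand this rational in ℤ_19: compute digits iteratively via d_i = x_i mod 19, x_{i+1} = (x_i − d_i)/19. The first 4 digits are (1, 0, 5, 17).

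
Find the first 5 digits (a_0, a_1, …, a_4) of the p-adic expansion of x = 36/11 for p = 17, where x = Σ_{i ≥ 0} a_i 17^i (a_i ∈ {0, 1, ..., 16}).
(a_0, …, a_4) = (11, 15, 13, 10, 4)

v_17(36/11) = 0 (numerator and denominator both coprime to 17), so x ∈ ℤ_17^×. Compute digits iteratively via a_i = x_i mod 17, x_{i+1} = (x_i − a_i)/17, with x_0 = x:
  x_0 = 36/11;  a_0 = 11;  x_1 = (x_0 − 11)/17 = -5/11
  x_1 = -5/11;  a_1 = 15;  x_2 = (x_1 − 15)/17 = -10/11
  x_2 = -10/11;  a_2 = 13;  x_3 = (x_2 − 13)/17 = -9/11
  x_3 = -9/11;  a_3 = 10;  x_4 = (x_3 − 10)/17 = -7/11
  x_4 = -7/11;  a_4 = 4;  x_5 = (x_4 − 4)/17 = -3/11
Digits: (11, 15, 13, 10, 4).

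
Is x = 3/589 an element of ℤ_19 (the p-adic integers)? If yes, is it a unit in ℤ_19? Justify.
x ∉ ℤ_19 (v_19(x) = -1 < 0)

ℤ_19 = {x ∈ ℚ_19 : v_19(x) ≥ 0} and ℤ_19^× = {x ∈ ℤ_19 : v_19(x) = 0}. Here v_19(3/589) = v_19(num) − v_19(den) = -1; compare against these criteria.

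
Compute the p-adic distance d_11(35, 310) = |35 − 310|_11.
d_11(35, 310) = 1/11

Step 1 — x − y = 35 − 310 = -275. Step 2 — v_11(-275) = 1 (factor: -275 = −(11^1 · 25); the sign does not affect v_p). Step 3 — |x − y|_11 = 11^{-1} = 1/11.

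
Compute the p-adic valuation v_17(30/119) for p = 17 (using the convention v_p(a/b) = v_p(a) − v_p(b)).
v_17(30/119) = -1

Factor powers of 17 from the numerator and denominator of the reduced fraction: 30 = 17^0 · 30 and 119 = 17^1 · 7. Apply v_p(a/b) = v_p(a) − v_p(b): v_17(30/119) = 0 − 1 = -1.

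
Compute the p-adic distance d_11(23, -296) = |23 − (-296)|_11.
d_11(23, -296) = 1/11

Step 1 — x − y = 23 − (-296) = 319. Step 2 — v_11(319) = 1 (factor: 319 = (11^1 · 29); the sign does not affect v_p). Step 3 — |x − y|_11 = 11^{-1} = 1/11.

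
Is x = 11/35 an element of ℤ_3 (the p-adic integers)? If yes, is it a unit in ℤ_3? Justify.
x ∈ ℤ_3^× (unit); v_3(x) = 0

ℤ_3 = {x ∈ ℚ_3 : v_3(x) ≥ 0} and ℤ_3^× = {x ∈ ℤ_3 : v_3(x) = 0}. Here v_3(11/35) = v_3(num) − v_3(den) = 0; compare against these criteria.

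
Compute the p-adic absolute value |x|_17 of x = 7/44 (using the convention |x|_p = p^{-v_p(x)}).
|7/44|_17 = 1

Step 1 — compute v_17(x) by factoring powers of 17 out of the numerator and denominator: v_17(7/44) = 0. Step 2 — apply |x|_p = p^{-v_p(x)} = 17^{0} = 1.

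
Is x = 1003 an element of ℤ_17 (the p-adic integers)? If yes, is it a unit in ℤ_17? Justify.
x ∈ ℤ_17 but not a unit; v_17(x) = 1 > 0

ℤ_17 = {x ∈ ℚ_17 : v_17(x) ≥ 0} and ℤ_17^× = {x ∈ ℤ_17 : v_17(x) = 0}. Here v_17(1003) = v_17(num) − v_17(den) = 1; compare against these criteria.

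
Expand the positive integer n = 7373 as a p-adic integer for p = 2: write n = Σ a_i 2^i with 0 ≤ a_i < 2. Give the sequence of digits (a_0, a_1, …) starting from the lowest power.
(a_0, a_1, …) = (1, 0, 1, 1, 0, 0, 1, 1, 0, 0, 1, 1, 1)

Repeated division by 2 gives the digits low-to-high: 7373 = 1 + 1·2^2 + 1·2^3 + 1·2^6 + 1·2^7 + 1·2^10 + 1·2^11 + 1·2^12. Digit sequence: (1, 0, 1, 1, 0, 0, 1, 1, 0, 0, 1, 1, 1).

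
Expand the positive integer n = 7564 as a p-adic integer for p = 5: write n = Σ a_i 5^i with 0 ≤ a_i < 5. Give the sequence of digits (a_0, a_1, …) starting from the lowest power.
(a_0, a_1, …) = (4, 2, 2, 0, 2, 2)

Repeated division by 5 gives the digits low-to-high: 7564 = 4 + 2·5^1 + 2·5^2 + 2·5^4 + 2·5^5. Digit sequence: (4, 2, 2, 0, 2, 2).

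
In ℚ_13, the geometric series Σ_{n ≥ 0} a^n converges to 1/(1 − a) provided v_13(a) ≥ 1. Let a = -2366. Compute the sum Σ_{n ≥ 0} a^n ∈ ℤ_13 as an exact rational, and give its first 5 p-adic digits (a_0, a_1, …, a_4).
Σ a^n = 1/(1 − a) = 1/2367;  first 5 digits = (1, 0, 12, 11, 0)

v_13(a) = 2 ≥ 1, so the series converges in ℤ_13 to 1/(1 − a) = 1/(1 − (-2366)) = 1/2367. Expand this rational in ℤ_13: compute digits iteratively via d_i = x_i mod 13, x_{i+1} = (x_i − d_i)/13. The first 5 digits are (1, 0, 12, 11, 0).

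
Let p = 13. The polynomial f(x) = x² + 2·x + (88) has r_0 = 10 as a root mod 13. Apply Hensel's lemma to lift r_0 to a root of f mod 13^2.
r_1 = 62 (mod 169)

Hensel: r_{i+1} = r_i − f(r_i)·(f′(r_i))^{-1} mod 13^{i+2}, f′(x) = 2x + 2. Iterate:
  r_0 = 10 (mod 13)
  r_1 = 62 (mod 169)
Final: r = 62 satisfies f(r) ≡ 0 mod 13^2.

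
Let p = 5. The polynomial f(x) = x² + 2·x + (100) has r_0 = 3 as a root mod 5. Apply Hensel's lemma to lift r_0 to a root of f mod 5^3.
r_2 = 48 (mod 125)

Hensel: r_{i+1} = r_i − f(r_i)·(f′(r_i))^{-1} mod 5^{i+2}, f′(x) = 2x + 2. Iterate:
  r_0 = 3 (mod 5)
  r_1 = 23 (mod 25)
  r_2 = 48 (mod 125)
Final: r = 48 satisfies f(r) ≡ 0 mod 5^3.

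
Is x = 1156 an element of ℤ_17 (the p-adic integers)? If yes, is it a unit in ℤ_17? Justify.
x ∈ ℤ_17 but not a unit; v_17(x) = 2 > 0

ℤ_17 = {x ∈ ℚ_17 : v_17(x) ≥ 0} and ℤ_17^× = {x ∈ ℤ_17 : v_17(x) = 0}. Here v_17(1156) = v_17(num) − v_17(den) = 2; compare against these criteria.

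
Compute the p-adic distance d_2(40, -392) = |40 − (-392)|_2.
d_2(40, -392) = 1/16

Step 1 — x − y = 40 − (-392) = 432. Step 2 — v_2(432) = 4 (factor: 432 = (2^4 · 27); the sign does not affect v_p). Step 3 — |x − y|_2 = 2^{-4} = 1/16.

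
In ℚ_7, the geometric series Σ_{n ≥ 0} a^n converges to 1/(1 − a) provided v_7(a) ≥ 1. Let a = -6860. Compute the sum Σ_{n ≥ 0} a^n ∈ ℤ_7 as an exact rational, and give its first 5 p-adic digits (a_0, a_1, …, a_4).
Σ a^n = 1/(1 − a) = 1/6861;  first 5 digits = (1, 0, 0, 1, 4)

v_7(a) = 3 ≥ 1, so the series converges in ℤ_7 to 1/(1 − a) = 1/(1 − (-6860)) = 1/6861. Expand this rational in ℤ_7: compute digits iteratively via d_i = x_i mod 7, x_{i+1} = (x_i − d_i)/7. The first 5 digits are (1, 0, 0, 1, 4).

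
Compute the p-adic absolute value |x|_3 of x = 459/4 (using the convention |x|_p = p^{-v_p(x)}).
|459/4|_3 = 1/27

Step 1 — compute v_3(x) by factoring powers of 3 out of the numerator and denominator: v_3(459/4) = 3. Step 2 — apply |x|_p = p^{-v_p(x)} = 3^{-3} = 1/27.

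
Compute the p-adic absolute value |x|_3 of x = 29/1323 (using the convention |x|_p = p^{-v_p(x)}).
|29/1323|_3 = 27

Step 1 — compute v_3(x) by factoring powers of 3 out of the numerator and denominator: v_3(29/1323) = -3. Step 2 — apply |x|_p = p^{-v_p(x)} = 3^{3} = 27.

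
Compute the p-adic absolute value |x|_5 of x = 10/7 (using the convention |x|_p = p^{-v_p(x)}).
|10/7|_5 = 1/5

Step 1 — compute v_5(x) by factoring powers of 5 out of the numerator and denominator: v_5(10/7) = 1. Step 2 — apply |x|_p = p^{-v_p(x)} = 5^{-1} = 1/5.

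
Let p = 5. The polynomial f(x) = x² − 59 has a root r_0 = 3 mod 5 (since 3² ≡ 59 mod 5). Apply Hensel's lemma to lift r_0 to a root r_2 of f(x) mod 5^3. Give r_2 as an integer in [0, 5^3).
r_2 = 53 (mod 125)

Hensel's recurrence: r_{i+1} = r_i − f(r_i)·(f′(r_i))^{-1} mod 5^{i+2}, with f′(x) = 2x. Iterate:
  r_0 = 3 (mod 5)
  r_1 = 3 (mod 25)
  r_2 = 53 (mod 125)
Final: r_2 = 53, and one checks f(r_2) ≡ 0 mod 5^3.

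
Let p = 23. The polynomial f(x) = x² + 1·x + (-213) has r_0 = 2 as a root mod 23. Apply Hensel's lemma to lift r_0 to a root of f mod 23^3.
r_2 = 1842 (mod 12167)

Hensel: r_{i+1} = r_i − f(r_i)·(f′(r_i))^{-1} mod 23^{i+2}, f′(x) = 2x + 1. Iterate:
  r_0 = 2 (mod 23)
  r_1 = 255 (mod 529)
  r_2 = 1842 (mod 12167)
Final: r = 1842 satisfies f(r) ≡ 0 mod 23^3.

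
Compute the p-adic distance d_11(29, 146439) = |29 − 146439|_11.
d_11(29, 146439) = 1/14641

Step 1 — x − y = 29 − 146439 = -146410. Step 2 — v_11(-146410) = 4 (factor: -146410 = −(11^4 · 10); the sign does not affect v_p). Step 3 — |x − y|_11 = 11^{-4} = 1/14641.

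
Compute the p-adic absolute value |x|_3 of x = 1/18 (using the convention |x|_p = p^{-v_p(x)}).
|1/18|_3 = 9

Step 1 — compute v_3(x) by factoring powers of 3 out of the numerator and denominator: v_3(1/18) = -2. Step 2 — apply |x|_p = p^{-v_p(x)} = 3^{2} = 9.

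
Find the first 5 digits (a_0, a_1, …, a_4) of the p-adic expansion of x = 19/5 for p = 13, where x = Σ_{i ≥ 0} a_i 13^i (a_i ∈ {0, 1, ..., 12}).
(a_0, …, a_4) = (9, 10, 7, 2, 5)

v_13(19/5) = 0 (numerator and denominator both coprime to 13), so x ∈ ℤ_13^×. Compute digits iteratively via a_i = x_i mod 13, x_{i+1} = (x_i − a_i)/13, with x_0 = x:
  x_0 = 19/5;  a_0 = 9;  x_1 = (x_0 − 9)/13 = -2/5
  x_1 = -2/5;  a_1 = 10;  x_2 = (x_1 − 10)/13 = -4/5
  x_2 = -4/5;  a_2 = 7;  x_3 = (x_2 − 7)/13 = -3/5
  x_3 = -3/5;  a_3 = 2;  x_4 = (x_3 − 2)/13 = -1/5
  x_4 = -1/5;  a_4 = 5;  x_5 = (x_4 − 5)/13 = -2/5
Digits: (9, 10, 7, 2, 5).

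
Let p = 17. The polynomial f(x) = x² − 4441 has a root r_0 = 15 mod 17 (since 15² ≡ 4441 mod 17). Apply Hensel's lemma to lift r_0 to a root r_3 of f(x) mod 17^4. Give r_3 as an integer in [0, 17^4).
r_3 = 56472 (mod 83521)

Hensel's recurrence: r_{i+1} = r_i − f(r_i)·(f′(r_i))^{-1} mod 17^{i+2}, with f′(x) = 2x. Iterate:
  r_0 = 15 (mod 17)
  r_1 = 117 (mod 289)
  r_2 = 2429 (mod 4913)
  r_3 = 56472 (mod 83521)
Final: r_3 = 56472, and one checks f(r_3) ≡ 0 mod 17^4.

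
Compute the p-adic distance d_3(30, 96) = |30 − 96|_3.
d_3(30, 96) = 1/3

Step 1 — x − y = 30 − 96 = -66. Step 2 — v_3(-66) = 1 (factor: -66 = −(3^1 · 22); the sign does not affect v_p). Step 3 — |x − y|_3 = 3^{-1} = 1/3.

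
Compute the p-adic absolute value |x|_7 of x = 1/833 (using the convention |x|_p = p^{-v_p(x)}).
|1/833|_7 = 49

Step 1 — compute v_7(x) by factoring powers of 7 out of the numerator and denominator: v_7(1/833) = -2. Step 2 — apply |x|_p = p^{-v_p(x)} = 7^{2} = 49.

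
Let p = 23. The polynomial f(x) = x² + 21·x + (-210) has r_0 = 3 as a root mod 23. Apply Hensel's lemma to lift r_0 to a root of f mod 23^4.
r_3 = 255809 (mod 279841)

Hensel: r_{i+1} = r_i − f(r_i)·(f′(r_i))^{-1} mod 23^{i+2}, f′(x) = 2x + 21. Iterate:
  r_0 = 3 (mod 23)
  r_1 = 302 (mod 529)
  r_2 = 302 (mod 12167)
  r_3 = 255809 (mod 279841)
Final: r = 255809 satisfies f(r) ≡ 0 mod 23^4.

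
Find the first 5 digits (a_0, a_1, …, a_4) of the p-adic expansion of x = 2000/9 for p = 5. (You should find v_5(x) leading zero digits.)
(a_0, …, a_4) = (0, 0, 0, 4, 4)

v_5(2000/9) = 3, so a_0 = ... = a_2 = 0. Factor out: x = 5^3 · u with u = 16/9 a unit in ℤ_5. Expand u iteratively via a_{v+i} = u_i mod 5, u_{i+1} = (u_i − a_{v+i})/5:
  u_0 = 16/9;  a_3 = 4;  u_1 = (u_0 − 4)/5 = -4/9
  u_1 = -4/9;  a_4 = 4;  u_2 = (u_1 − 4)/5 = -8/9
Digits: (0, 0, 0, 4, 4).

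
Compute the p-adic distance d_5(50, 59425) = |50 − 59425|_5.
d_5(50, 59425) = 1/3125

Step 1 — x − y = 50 − 59425 = -59375. Step 2 — v_5(-59375) = 5 (factor: -59375 = −(5^5 · 19); the sign does not affect v_p). Step 3 — |x − y|_5 = 5^{-5} = 1/3125.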